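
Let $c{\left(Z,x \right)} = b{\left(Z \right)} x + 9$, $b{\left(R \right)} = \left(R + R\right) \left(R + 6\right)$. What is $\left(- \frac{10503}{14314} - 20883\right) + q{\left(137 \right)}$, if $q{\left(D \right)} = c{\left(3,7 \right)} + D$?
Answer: $- \frac{291429229}{14314} \approx -20360.0$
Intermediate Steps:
$b{\left(R \right)} = 2 R \left(6 + R\right)$
$c{\left(Z,x \right)} = 9 + 2 Z x \left(6 + Z\right)$ ($c{\left(Z,x \right)} = 2 Z \left(6 + Z\right) x + 9 = 2 Z x \left(6 + Z\right) + 9 = 9 + 2 Z x \left(6 + Z\right)$)
$q{\left(D \right)} = 387 + D$ ($q{\left(D \right)} = \left(9 + 2 \cdot 3 \cdot 7 \left(6 + 3\right)\right) + D = \left(9 + 2 \cdot 3 \cdot 7 \cdot 9\right) + D = \left(9 + 378\right) + D = 387 + D$)
$\left(- \frac{10503}{14314} - 20883\right) + q{\left(137 \right)} = \left(- \frac{10503}{14314} - 20883\right) + \left(387 + 137\right) = \left(\left(-10503\right) \frac{1}{14314} - 20883\right) + 524 = \left(- \frac{10503}{14314} - 20883\right) + 524 = - \frac{298929765}{14314} + 524 = - \frac{291429229}{14314}$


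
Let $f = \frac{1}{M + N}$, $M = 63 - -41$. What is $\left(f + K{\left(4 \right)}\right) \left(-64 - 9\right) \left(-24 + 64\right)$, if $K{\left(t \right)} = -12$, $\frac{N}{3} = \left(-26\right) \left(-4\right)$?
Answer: $\frac{1821715}{52} \approx 35033.0$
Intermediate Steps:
$N = 312$ ($N = 3 \left(\left(-26\right) \left(-4\right)\right) = 3 \cdot 104 = 312$)
$M = 104$ ($M = 63 + 41 = 104$)
$f = \frac{1}{416}$ ($f = \frac{1}{104 + 312} = \frac{1}{416} \approx 0.0024038$)
$\left(f + K{\left(4 \right)}\right) \left(-64 - 9\right) \left(-24 + 64\right) = \left(\frac{1}{416} - 12\right) \left(-64 - 9\right) \left(-24 + 64\right) = - \frac{4991 \left(\left(-73\right) 40\right)}{416} = \left(- \frac{4991}{416}\right) \left(-2920\right) = \frac{1821715}{52}$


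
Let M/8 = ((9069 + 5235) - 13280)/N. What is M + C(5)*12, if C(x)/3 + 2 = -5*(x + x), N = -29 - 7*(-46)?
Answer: -540304/293 ≈ -1844.0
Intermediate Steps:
N = 293 (N = -29 + 322 = 293)
C(x) = -6 - 30*x (C(x) = -6 + 3*(-5*(x + x)) = -6 + 3*(-10*x) = -6 - 30*x)
M = 8192/293 (M = 8*(((9069 + 5235) - 13280)/293) = 8*((14304 - 13280)*(1/293)) = 8*(1024*(1/293)) = 8*(1024/293) = 8192/293 ≈ 27.959)
M + C(5)*12 = 8192/293 + (-6 - 30*5)*12 = 8192/293 + (-6 - 150)*12 = 8192/293 - 156*12 = 8192/293 - 1872 = -540304/293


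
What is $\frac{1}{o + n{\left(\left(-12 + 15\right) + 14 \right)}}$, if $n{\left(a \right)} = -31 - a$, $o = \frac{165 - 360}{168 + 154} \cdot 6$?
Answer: $- \frac{161}{8313} \approx -0.019367$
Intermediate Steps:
$o = - \frac{585}{161}$ ($o = - \frac{195}{322} \cdot 6 = \left(-195\right) \frac{1}{322} \cdot 6 = \left(- \frac{195}{322}\right) 6 = - \frac{585}{161} \approx -3.6335$)
$\frac{1}{o + n{\left(\left(-12 + 15\right) + 14 \right)}} = \frac{1}{- \frac{585}{161} - 48} = \frac{1}{- \frac{8313}{161}} = - \frac{161}{8313}$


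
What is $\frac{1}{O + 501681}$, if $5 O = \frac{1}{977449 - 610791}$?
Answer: $\frac{1833290}{919726760491} \approx 1.9933 \cdot 10^{-6}$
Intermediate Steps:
$O = \frac{1}{1833290}$ ($O = \frac{1}{5 \left(977449 - 610791\right)} = \frac{1}{5 \cdot 366658} = \frac{1}{5} \cdot \frac{1}{366658} = \frac{1}{1833290} \approx 5.4547 \cdot 10^{-7}$)
$\frac{1}{O + 501681} = \frac{1}{\frac{1}{1833290} + 501681} = \frac{1}{\frac{919726760491}{1833290}} = \frac{1833290}{919726760491}$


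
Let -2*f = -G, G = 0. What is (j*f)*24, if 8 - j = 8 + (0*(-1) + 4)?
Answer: 0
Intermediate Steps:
f = 0 (f = -(-1)*0/2 = -1/2*0 = 0)
j = -4 (j = 8 - (8 + (0*(-1) + 4)) = 8 - (8 + (0 + 4)) = 8 - (8 + 4) = 8 - 1*12 = 8 - 12 = -4)
(j*f)*24 = -4*0*24 = 0*24 = 0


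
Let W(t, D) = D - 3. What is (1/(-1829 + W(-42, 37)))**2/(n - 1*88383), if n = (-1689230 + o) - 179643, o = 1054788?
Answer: -1/2907774457700 ≈ -3.4391e-13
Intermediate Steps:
W(t, D) = -3 + D
n = -814085 (n = (-1689230 + 1054788) - 179643 = -634442 - 179643 = -814085)
(1/(-1829 + W(-42, 37)))**2/(n - 1*88383) = (1/(-1829 + (-3 + 37)))**2/(-814085 - 1*88383) = (1/(-1829 + 34))**2/(-814085 - 88383) = (1/(-1795))**2/(-902468) = (-1/1795)**2*(-1/902468) = (1/3222025)*(-1/902468) = -1/2907774457700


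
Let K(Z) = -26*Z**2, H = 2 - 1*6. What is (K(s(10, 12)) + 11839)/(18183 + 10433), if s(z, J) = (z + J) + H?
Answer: 3415/28616 ≈ 0.11934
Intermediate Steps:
H = -4 (H = 2 - 6 = -4)
s(z, J) = -4 + J + z (s(z, J) = (z + J) - 4 = (J + z) - 4 = -4 + J + z)
(K(s(10, 12)) + 11839)/(18183 + 10433) = (-26*(-4 + 12 + 10)**2 + 11839)/(18183 + 10433) = (-26*18**2 + 11839)/28616 = (-26*324 + 11839)*(1/28616) = (-8424 + 11839)*(1/28616) = 3415*(1/28616) = 3415/28616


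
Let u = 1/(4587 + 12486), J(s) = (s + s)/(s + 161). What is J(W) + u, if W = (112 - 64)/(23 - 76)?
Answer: -1630523/144864405 ≈ -0.011256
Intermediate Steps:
W = -48/53 (W = 48/(-53) = 48*(-1/53) = -48/53 ≈ -0.90566)
J(s) = 2*s/(161 + s) (J(s) = (2*s)/(161 + s) = 2*s/(161 + s))
u = 1/17073 ≈ 5.8572e-5
J(W) + u = 2*(-48/53)/(161 - 48/53) + 1/17073 = 2*(-48/53)/(8485/53) + 1/17073 = 2*(-48/53)*(53/8485) + 1/17073 = -96/8485 + 1/17073 = -1630523/144864405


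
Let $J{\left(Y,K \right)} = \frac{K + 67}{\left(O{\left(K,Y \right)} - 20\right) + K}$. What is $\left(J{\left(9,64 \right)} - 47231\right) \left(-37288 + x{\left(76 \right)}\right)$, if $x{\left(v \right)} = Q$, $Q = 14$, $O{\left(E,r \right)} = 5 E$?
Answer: $\frac{320406428061}{182} \approx 1.7605 \cdot 10^{9}$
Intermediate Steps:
$J{\left(Y,K \right)} = \frac{67 + K}{-20 + 6 K}$ ($J{\left(Y,K \right)} = \frac{K + 67}{\left(5 K - 20\right) + K} = \frac{67 + K}{\left(5 K - 20\right) + K} = \frac{67 + K}{\left(-20 + 5 K\right) + K} = \frac{67 + K}{-20 + 6 K}$)
$x{\left(v \right)} = 14$
$\left(J{\left(9,64 \right)} - 47231\right) \left(-37288 + x{\left(76 \right)}\right) = \left(\frac{67 + 64}{2 \left(-10 + 3 \cdot 64\right)} - 47231\right) \left(-37288 + 14\right) = \left(\frac{1}{2} \frac{1}{-10 + 192} \cdot 131 - 47231\right) \left(-37274\right) = \left(\frac{1}{2} \cdot \frac{1}{182} \cdot 131 - 47231\right) \left(-37274\right) = \left(\frac{131}{364} - 47231\right) \left(-37274\right) = \left(- \frac{17191953}{364}\right) \left(-37274\right) = \frac{320406428061}{182}$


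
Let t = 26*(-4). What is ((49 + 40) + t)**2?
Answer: 225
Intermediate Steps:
t = -104
((49 + 40) + t)**2 = ((49 + 40) - 104)**2 = (89 - 104)**2 = (-15)**2 = 225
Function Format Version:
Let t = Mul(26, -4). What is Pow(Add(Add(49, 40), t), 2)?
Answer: 225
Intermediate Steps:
t = -104
Pow(Add(Add(49, 40), t), 2) = Pow(Add(Add(49, 40), -104), 2) = Pow(Add(89, -104), 2) = Pow(-15, 2) = 225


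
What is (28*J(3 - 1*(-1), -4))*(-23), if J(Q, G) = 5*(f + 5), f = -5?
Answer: 0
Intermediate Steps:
J(Q, G) = 0 (J(Q, G) = 5*(-5 + 5) = 5*0 = 0)
(28*J(3 - 1*(-1), -4))*(-23) = (28*0)*(-23) = 0*(-23) = 0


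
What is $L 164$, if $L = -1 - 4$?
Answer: $-820$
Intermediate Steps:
$L = -5$ ($L = -1 - 4 = -5$)
$L 164 = \left(-5\right) 164 = -820$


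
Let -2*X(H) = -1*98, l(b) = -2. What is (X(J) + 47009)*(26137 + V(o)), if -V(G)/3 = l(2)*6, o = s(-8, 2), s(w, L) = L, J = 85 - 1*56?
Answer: 1231649034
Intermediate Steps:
J = 29 (J = 85 - 56 = 29)
X(H) = 49 (X(H) = -(-1)*98/2 = -1/2*(-98) = 49)
o = 2
V(G) = 36 (V(G) = -(-6)*6 = -3*(-12) = 36)
(X(J) + 47009)*(26137 + V(o)) = (49 + 47009)*(26137 + 36) = 47058*26173 = 1231649034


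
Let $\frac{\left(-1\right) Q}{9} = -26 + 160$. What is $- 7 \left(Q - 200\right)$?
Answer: $9842$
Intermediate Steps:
$Q = -1206$ ($Q = - 9 \left(-26 + 160\right) = \left(-9\right) 134 = -1206$)
$- 7 \left(Q - 200\right) = - 7 \left(-1206 - 200\right) = \left(-7\right) \left(-1406\right) = 9842$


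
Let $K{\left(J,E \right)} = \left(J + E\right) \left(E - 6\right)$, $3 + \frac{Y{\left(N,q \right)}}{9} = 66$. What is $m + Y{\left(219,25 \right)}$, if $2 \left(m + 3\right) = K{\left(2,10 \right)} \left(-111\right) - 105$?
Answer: $- \frac{4305}{2} \approx -2152.5$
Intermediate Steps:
$Y{\left(N,q \right)} = 567$ ($Y{\left(N,q \right)} = -27 + 9 \cdot 66 = -27 + 594 = 567$)
$K{\left(J,E \right)} = \left(-6 + E\right) \left(E + J\right)$ ($K{\left(J,E \right)} = \left(E + J\right) \left(-6 + E\right) = \left(-6 + E\right) \left(E + J\right)$)
$m = - \frac{5439}{2}$ ($m = -3 + \frac{\left(10^{2} - 60 - 12 + 10 \cdot 2\right) \left(-111\right) - 105}{2} = -3 + \frac{\left(100 - 60 - 12 + 20\right) \left(-111\right) - 105}{2} = -3 + \frac{48 \left(-111\right) - 105}{2} = -3 + \frac{-5328 - 105}{2} = -3 + \frac{1}{2} \left(-5433\right) = -3 - \frac{5433}{2} = - \frac{5439}{2} \approx -2719.5$)
$m + Y{\left(219,25 \right)} = - \frac{5439}{2} + 567 = - \frac{4305}{2}$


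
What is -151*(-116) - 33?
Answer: 17483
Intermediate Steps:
-151*(-116) - 33 = 17516 - 33 = 17483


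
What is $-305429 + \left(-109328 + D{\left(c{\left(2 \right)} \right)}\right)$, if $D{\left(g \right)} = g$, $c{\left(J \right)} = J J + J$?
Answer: $-414751$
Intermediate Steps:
$c{\left(J \right)} = J + J^{2}$ ($c{\left(J \right)} = J^{2} + J = J + J^{2}$)
$-305429 + \left(-109328 + D{\left(c{\left(2 \right)} \right)}\right) = -305429 - \left(109328 - 2 \left(1 + 2\right)\right) = -305429 + \left(-109328 + 2 \cdot 3\right) = -305429 + \left(-109328 + 6\right) = -305429 - 109322 = -414751$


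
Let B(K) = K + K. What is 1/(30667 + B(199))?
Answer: 1/31065 ≈ 3.2191e-5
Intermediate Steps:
B(K) = 2*K
1/(30667 + B(199)) = 1/(30667 + 2*199) = 1/(30667 + 398) = 1/31065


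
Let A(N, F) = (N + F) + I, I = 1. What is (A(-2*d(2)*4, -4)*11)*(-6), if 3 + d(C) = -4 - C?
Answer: -4554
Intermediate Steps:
d(C) = -7 - C (d(C) = -3 + (-4 - C) = -7 - C)
A(N, F) = 1 + F + N (A(N, F) = (N + F) + 1 = (F + N) + 1 = 1 + F + N)
(A(-2*d(2)*4, -4)*11)*(-6) = ((1 - 4 - 2*(-7 - 1*2)*4)*11)*(-6) = ((1 - 4 - 2*(-7 - 2)*4)*11)*(-6) = ((1 - 4 - 2*(-9)*4)*11)*(-6) = ((1 - 4 + 18*4)*11)*(-6) = ((1 - 4 + 72)*11)*(-6) = (69*11)*(-6) = 759*(-6) = -4554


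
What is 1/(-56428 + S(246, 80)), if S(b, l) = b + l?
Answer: -1/56102 ≈ -1.7825e-5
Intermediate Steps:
1/(-56428 + S(246, 80)) = 1/(-56428 + (246 + 80)) = 1/(-56428 + 326) = 1/(-56102) = -1/56102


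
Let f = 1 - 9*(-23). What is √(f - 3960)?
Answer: 2*I*√938 ≈ 61.254*I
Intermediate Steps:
f = 208 (f = 1 + 207 = 208)
√(f - 3960) = √(208 - 3960) = √(-3752) = 2*I*√938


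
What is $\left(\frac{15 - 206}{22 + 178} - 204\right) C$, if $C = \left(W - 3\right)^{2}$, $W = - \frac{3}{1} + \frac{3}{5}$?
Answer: $- \frac{29882439}{5000} \approx -5976.5$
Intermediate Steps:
$W = - \frac{12}{5}$ ($W = \left(-3\right) 1 + 3 \cdot \frac{1}{5} = -3 + \frac{3}{5} = - \frac{12}{5} \approx -2.4$)
$C = \frac{729}{25}$ ($C = \left(- \frac{12}{5} - 3\right)^{2} = \left(- \frac{27}{5}\right)^{2} = \frac{729}{25} \approx 29.16$)
$\left(\frac{15 - 206}{22 + 178} - 204\right) C = \left(\frac{15 - 206}{22 + 178} - 204\right) \frac{729}{25} = \left(- \frac{191}{200} - 204\right) \frac{729}{25} = \left(- \frac{40991}{200}\right) \frac{729}{25} = - \frac{29882439}{5000}$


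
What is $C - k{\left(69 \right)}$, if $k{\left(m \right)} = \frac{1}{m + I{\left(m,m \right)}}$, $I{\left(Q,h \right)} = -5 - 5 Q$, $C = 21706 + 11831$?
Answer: $\frac{9423898}{281} \approx 33537.0$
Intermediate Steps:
$C = 33537$
$k{\left(m \right)} = \frac{1}{-5 - 4 m}$ ($k{\left(m \right)} = \frac{1}{m - \left(5 + 5 m\right)} = \frac{1}{-5 - 4 m}$)
$C - k{\left(69 \right)} = 33537 - - \frac{1}{5 + 4 \cdot 69} = 33537 - - \frac{1}{5 + 276} = 33537 - - \frac{1}{281} = 33537 + \frac{1}{281} = \frac{9423898}{281}$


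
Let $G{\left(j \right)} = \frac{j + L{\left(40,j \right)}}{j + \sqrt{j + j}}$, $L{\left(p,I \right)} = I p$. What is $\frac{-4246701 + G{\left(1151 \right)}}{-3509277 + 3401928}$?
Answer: $\frac{4879412258}{123344001} + \frac{41 \sqrt{2302}}{123344001} \approx 39.559$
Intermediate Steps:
$G{\left(j \right)} = \frac{41 j}{j + \sqrt{2} \sqrt{j}}$ ($G{\left(j \right)} = \frac{j + j 40}{j + \sqrt{j + j}} = \frac{j + 40 j}{j + \sqrt{2 j}} = \frac{41 j}{j + \sqrt{2} \sqrt{j}}$)
$\frac{-4246701 + G{\left(1151 \right)}}{-3509277 + 3401928} = \frac{-4246701 + 41 \cdot 1151 \frac{1}{1151 + \sqrt{2} \sqrt{1151}}}{-3509277 + 3401928} = \frac{-4246701 + 41 \cdot 1151 \frac{1}{1151 + \sqrt{2302}}}{-107349} = \left(-4246701 + \frac{47191}{1151 + \sqrt{2302}}\right) \left(- \frac{1}{107349}\right) = \frac{1415567}{35783} - \frac{47191}{107349 \left(1151 + \sqrt{2302}\right)}$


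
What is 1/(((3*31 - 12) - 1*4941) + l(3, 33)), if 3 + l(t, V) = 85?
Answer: -1/4778 ≈ -0.00020929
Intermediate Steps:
l(t, V) = 82 (l(t, V) = -3 + 85 = 82)
1/(((3*31 - 12) - 1*4941) + l(3, 33)) = 1/(((3*31 - 12) - 1*4941) + 82) = 1/(((93 - 12) - 4941) + 82) = 1/((81 - 4941) + 82) = 1/(-4860 + 82) = 1/(-4778) = -1/4778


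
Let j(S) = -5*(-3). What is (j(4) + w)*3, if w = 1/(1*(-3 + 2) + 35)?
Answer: 1533/34 ≈ 45.088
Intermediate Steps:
j(S) = 15
w = 1/34 (w = 1/(1*(-1) + 35) = 1/(-1 + 35) = 1/34 ≈ 0.029412)
(j(4) + w)*3 = (15 + 1/34)*3 = (511/34)*3 = 1533/34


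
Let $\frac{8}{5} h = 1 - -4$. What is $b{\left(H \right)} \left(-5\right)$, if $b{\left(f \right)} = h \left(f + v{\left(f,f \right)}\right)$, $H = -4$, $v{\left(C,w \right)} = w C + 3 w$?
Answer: $0$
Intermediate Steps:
$v{\left(C,w \right)} = 3 w + C w$ ($v{\left(C,w \right)} = C w + 3 w = 3 w + C w$)
$h = \frac{25}{8}$ ($h = \frac{5 \left(1 - -4\right)}{8} = \frac{5 \left(1 + 4\right)}{8} = \frac{5}{8} \cdot 5 = \frac{25}{8} \approx 3.125$)
$b{\left(f \right)} = \frac{25 f}{8} + \frac{25 f \left(3 + f\right)}{8}$ ($b{\left(f \right)} = \frac{25 \left(f + f \left(3 + f\right)\right)}{8} = \frac{25 f}{8} + \frac{25 f \left(3 + f\right)}{8}$)
$b{\left(H \right)} \left(-5\right) = \frac{25}{8} \left(-4\right) \left(4 - 4\right) \left(-5\right) = \frac{25}{8} \left(-4\right) 0 \left(-5\right) = 0 \left(-5\right) = 0$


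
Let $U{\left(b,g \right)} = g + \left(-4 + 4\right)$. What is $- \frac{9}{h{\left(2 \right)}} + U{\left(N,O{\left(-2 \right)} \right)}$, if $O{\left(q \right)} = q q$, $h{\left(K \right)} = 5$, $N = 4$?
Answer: $\frac{11}{5} \approx 2.2$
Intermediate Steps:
$O{\left(q \right)} = q^{2}$
$U{\left(b,g \right)} = g$ ($U{\left(b,g \right)} = g + 0 = g$)
$- \frac{9}{h{\left(2 \right)}} + U{\left(N,O{\left(-2 \right)} \right)} = - \frac{9}{5} + \left(-2\right)^{2} = \left(-9\right) \frac{1}{5} + 4 = - \frac{9}{5} + 4 = \frac{11}{5}$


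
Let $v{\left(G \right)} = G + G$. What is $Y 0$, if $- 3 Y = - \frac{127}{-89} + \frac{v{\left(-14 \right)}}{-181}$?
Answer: $0$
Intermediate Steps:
$v{\left(G \right)} = 2 G$
$Y = - \frac{8493}{16109}$ ($Y = - \frac{- \frac{127}{-89} + \frac{2 \left(-14\right)}{-181}}{3} = - \frac{\left(-127\right) \left(- \frac{1}{89}\right) - - \frac{28}{181}}{3} = - \frac{\frac{127}{89} + \frac{28}{181}}{3} = \left(- \frac{1}{3}\right) \frac{25479}{16109} = - \frac{8493}{16109} \approx -0.52722$)
$Y 0 = \left(- \frac{8493}{16109}\right) 0 = 0$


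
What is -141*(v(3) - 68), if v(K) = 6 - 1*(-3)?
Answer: 8319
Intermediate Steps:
v(K) = 9 (v(K) = 6 + 3 = 9)
-141*(v(3) - 68) = -141*(9 - 68) = -141*(-59) = 8319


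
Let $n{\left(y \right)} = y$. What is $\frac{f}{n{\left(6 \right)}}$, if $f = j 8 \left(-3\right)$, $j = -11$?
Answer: $44$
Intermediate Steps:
$f = 264$ ($f = \left(-11\right) 8 \left(-3\right) = \left(-88\right) \left(-3\right) = 264$)
$\frac{f}{n{\left(6 \right)}} = \frac{264}{6} = 264 \cdot \frac{1}{6} = 44$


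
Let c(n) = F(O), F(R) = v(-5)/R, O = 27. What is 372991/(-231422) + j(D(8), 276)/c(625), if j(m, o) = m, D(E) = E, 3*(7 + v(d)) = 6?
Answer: -51852107/1157110 ≈ -44.812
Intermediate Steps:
v(d) = -5 (v(d) = -7 + (1/3)*6 = -7 + 2 = -5)
F(R) = -5/R
c(n) = -5/27
372991/(-231422) + j(D(8), 276)/c(625) = 372991/(-231422) + 8/(-5/27) = 372991*(-1/231422) + 8*(-27/5) = -372991/231422 - 216/5 = -51852107/1157110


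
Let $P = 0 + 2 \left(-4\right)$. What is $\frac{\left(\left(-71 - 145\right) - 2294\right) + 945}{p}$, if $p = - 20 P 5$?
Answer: $- \frac{313}{160} \approx -1.9562$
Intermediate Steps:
$P = -8$ ($P = 0 - 8 = -8$)
$p = 800$ ($p = \left(-20\right) \left(-8\right) 5 = 160 \cdot 5 = 800$)
$\frac{\left(\left(-71 - 145\right) - 2294\right) + 945}{p} = \frac{\left(\left(-71 - 145\right) - 2294\right) + 945}{800} = \left(\left(-216 - 2294\right) + 945\right) \frac{1}{800} = \left(-2510 + 945\right) \frac{1}{800} = \left(-1565\right) \frac{1}{800} = - \frac{313}{160}$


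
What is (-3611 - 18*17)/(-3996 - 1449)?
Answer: 3917/5445 ≈ 0.71938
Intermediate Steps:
(-3611 - 18*17)/(-3996 - 1449) = (-3611 - 306)/(-5445) = -3917*(-1/5445) = 3917/5445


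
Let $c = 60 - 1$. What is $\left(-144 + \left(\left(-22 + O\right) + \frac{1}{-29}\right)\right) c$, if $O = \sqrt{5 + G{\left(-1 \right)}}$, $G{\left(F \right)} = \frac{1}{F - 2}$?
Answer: $- \frac{284085}{29} + \frac{59 \sqrt{42}}{3} \approx -9668.6$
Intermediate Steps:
$G{\left(F \right)} = \frac{1}{-2 + F}$
$O = \frac{\sqrt{42}}{3}$ ($O = \sqrt{5 + \frac{1}{-2 - 1}} = \sqrt{5 + \frac{1}{-3}} = \sqrt{5 - \frac{1}{3}} = \sqrt{\frac{14}{3}} = \frac{\sqrt{42}}{3} \approx 2.1602$)
$c = 59$
$\left(-144 + \left(\left(-22 + O\right) + \frac{1}{-29}\right)\right) c = \left(-144 - \left(22 + \frac{1}{29} - \frac{\sqrt{42}}{3}\right)\right) 59 = \left(-144 - \left(\frac{639}{29} - \frac{\sqrt{42}}{3}\right)\right) 59 = \left(- \frac{4815}{29} + \frac{\sqrt{42}}{3}\right) 59 = - \frac{284085}{29} + \frac{59 \sqrt{42}}{3}$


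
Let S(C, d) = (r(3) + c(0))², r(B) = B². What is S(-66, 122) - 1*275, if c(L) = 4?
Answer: -106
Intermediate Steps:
S(C, d) = 169 (S(C, d) = (3² + 4)² = (9 + 4)² = 13² = 169)
S(-66, 122) - 1*275 = 169 - 1*275 = 169 - 275 = -106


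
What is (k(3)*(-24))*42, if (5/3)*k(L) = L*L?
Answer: -27216/5 ≈ -5443.2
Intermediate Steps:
k(L) = 3*L**2/5 (k(L) = 3*(L*L)/5 = 3*L**2/5)
(k(3)*(-24))*42 = (((3/5)*3**2)*(-24))*42 = (((3/5)*9)*(-24))*42 = ((27/5)*(-24))*42 = -648/5*42 = -27216/5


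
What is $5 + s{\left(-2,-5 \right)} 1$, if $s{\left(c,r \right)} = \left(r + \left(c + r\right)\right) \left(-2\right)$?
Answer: $29$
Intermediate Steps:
$s{\left(c,r \right)} = - 4 r - 2 c$ ($s{\left(c,r \right)} = \left(c + 2 r\right) \left(-2\right) = - 4 r - 2 c$)
$5 + s{\left(-2,-5 \right)} 1 = 5 + \left(\left(-4\right) \left(-5\right) - -4\right) 1 = 5 + \left(20 + 4\right) 1 = 5 + 24 \cdot 1 = 5 + 24 = 29$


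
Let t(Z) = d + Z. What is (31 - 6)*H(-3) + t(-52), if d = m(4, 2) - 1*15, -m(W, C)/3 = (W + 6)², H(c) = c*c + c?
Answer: -217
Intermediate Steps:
H(c) = c + c² (H(c) = c² + c = c + c²)
m(W, C) = -3*(6 + W)² (m(W, C) = -3*(W + 6)² = -3*(6 + W)²)
d = -315 (d = -3*(6 + 4)² - 1*15 = -3*10² - 15 = -3*100 - 15 = -300 - 15 = -315)
t(Z) = -315 + Z
(31 - 6)*H(-3) + t(-52) = (31 - 6)*(-3*(1 - 3)) + (-315 - 52) = 25*(-3*(-2)) - 367 = 25*6 - 367 = 150 - 367 = -217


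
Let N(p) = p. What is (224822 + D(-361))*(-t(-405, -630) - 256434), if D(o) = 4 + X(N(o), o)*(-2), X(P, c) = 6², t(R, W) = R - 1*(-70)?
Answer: -57559274646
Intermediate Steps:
t(R, W) = 70 + R (t(R, W) = R + 70 = 70 + R)
X(P, c) = 36
D(o) = -68 (D(o) = 4 + 36*(-2) = 4 - 72 = -68)
(224822 + D(-361))*(-t(-405, -630) - 256434) = (224822 - 68)*(-(70 - 405) - 256434) = 224754*(-1*(-335) - 256434) = 224754*(335 - 256434) = 224754*(-256099) = -57559274646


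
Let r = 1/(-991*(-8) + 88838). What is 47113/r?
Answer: 4558936558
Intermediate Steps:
r = 1/96766 (r = 1/(7928 + 88838) = 1/96766 ≈ 1.0334e-5)
47113/r = 47113/(1/96766) = 47113*96766 = 4558936558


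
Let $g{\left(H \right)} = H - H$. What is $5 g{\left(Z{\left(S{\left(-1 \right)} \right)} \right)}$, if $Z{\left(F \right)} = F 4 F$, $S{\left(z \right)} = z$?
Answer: $0$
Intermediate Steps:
$Z{\left(F \right)} = 4 F^{2}$ ($Z{\left(F \right)} = 4 F F = 4 F^{2}$)
$g{\left(H \right)} = 0$
$5 g{\left(Z{\left(S{\left(-1 \right)} \right)} \right)} = 5 \cdot 0 = 0$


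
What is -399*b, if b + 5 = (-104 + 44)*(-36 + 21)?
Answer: -357105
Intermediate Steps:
b = 895 (b = -5 + (-104 + 44)*(-36 + 21) = -5 - 60*(-15) = -5 + 900 = 895)
-399*b = -399*895 = -357105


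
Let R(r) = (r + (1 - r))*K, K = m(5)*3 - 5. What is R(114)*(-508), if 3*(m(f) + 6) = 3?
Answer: 10160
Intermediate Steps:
m(f) = -5 (m(f) = -6 + (1/3)*3 = -6 + 1 = -5)
K = -20 (K = -5*3 - 5 = -15 - 5 = -20)
R(r) = -20 (R(r) = (r + (1 - r))*(-20) = 1*(-20) = -20)
R(114)*(-508) = -20*(-508) = 10160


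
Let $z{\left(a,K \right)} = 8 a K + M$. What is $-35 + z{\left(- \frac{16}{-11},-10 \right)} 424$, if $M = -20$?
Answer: $- \frac{636385}{11} \approx -57853.0$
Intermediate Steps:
$z{\left(a,K \right)} = -20 + 8 K a$ ($z{\left(a,K \right)} = 8 a K - 20 = 8 K a - 20 = -20 + 8 K a$)
$-35 + z{\left(- \frac{16}{-11},-10 \right)} 424 = -35 + \left(-20 + 8 \left(-10\right) \left(- \frac{16}{-11}\right)\right) 424 = -35 + \left(-20 + 8 \left(-10\right) \left(\left(-16\right) \left(- \frac{1}{11}\right)\right)\right) 424 = -35 + \left(-20 + 8 \left(-10\right) \frac{16}{11}\right) 424 = -35 + \left(-20 - \frac{1280}{11}\right) 424 = -35 - \frac{636000}{11} = - \frac{636385}{11}$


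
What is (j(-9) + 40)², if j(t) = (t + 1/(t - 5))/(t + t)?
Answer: 104182849/63504 ≈ 1640.6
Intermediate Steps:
j(t) = (t + 1/(-5 + t))/(2*t) (j(t) = (t + 1/(-5 + t))/((2*t)) = (t + 1/(-5 + t))*(1/(2*t)) = (t + 1/(-5 + t))/(2*t))
(j(-9) + 40)² = ((½)*(1 + (-9)² - 5*(-9))/(-9*(-5 - 9)) + 40)² = ((½)*(-⅑)*(1 + 81 + 45)/(-14) + 40)² = ((½)*(-⅑)*(-1/14)*127 + 40)² = (127/252 + 40)² = (10207/252)² = 104182849/63504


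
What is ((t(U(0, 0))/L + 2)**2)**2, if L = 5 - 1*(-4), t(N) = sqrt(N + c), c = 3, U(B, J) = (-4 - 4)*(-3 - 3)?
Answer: (18 + sqrt(51))**4/6561 ≈ 60.896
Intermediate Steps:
U(B, J) = 48 (U(B, J) = -8*(-6) = 48)
t(N) = sqrt(3 + N) (t(N) = sqrt(N + 3) = sqrt(3 + N))
L = 9 (L = 5 + 4 = 9)
((t(U(0, 0))/L + 2)**2)**2 = ((sqrt(3 + 48)/9 + 2)**2)**2 = ((sqrt(51)*(1/9) + 2)**2)**2 = ((sqrt(51)/9 + 2)**2)**2 = ((2 + sqrt(51)/9)**2)**2 = (2 + sqrt(51)/9)**4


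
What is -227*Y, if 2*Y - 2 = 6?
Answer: -908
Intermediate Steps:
Y = 4 (Y = 1 + (1/2)*6 = 1 + 3 = 4)
-227*Y = -227*4 = -908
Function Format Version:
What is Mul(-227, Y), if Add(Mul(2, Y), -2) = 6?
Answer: -908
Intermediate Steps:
Y = 4 (Y = Add(1, Mul(Rational(1, 2), 6)) = Add(1, 3) = 4)
Mul(-227, Y) = Mul(-227, 4) = -908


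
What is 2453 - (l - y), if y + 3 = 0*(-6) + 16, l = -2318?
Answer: 4784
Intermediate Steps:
y = 13 (y = -3 + (0*(-6) + 16) = -3 + (0 + 16) = -3 + 16 = 13)
2453 - (l - y) = 2453 - (-2318 - 1*13) = 2453 - (-2318 - 13) = 2453 - 1*(-2331) = 2453 + 2331 = 4784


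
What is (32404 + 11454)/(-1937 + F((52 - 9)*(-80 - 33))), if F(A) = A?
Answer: -21929/3398 ≈ -6.4535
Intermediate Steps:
(32404 + 11454)/(-1937 + F((52 - 9)*(-80 - 33))) = (32404 + 11454)/(-1937 + (52 - 9)*(-80 - 33)) = 43858/(-1937 + 43*(-113)) = 43858/(-1937 - 4859) = 43858/(-6796) = 43858*(-1/6796) = -21929/3398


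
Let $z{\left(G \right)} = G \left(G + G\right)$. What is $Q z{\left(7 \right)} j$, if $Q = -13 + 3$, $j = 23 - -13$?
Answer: $-35280$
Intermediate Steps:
$j = 36$ ($j = 23 + 13 = 36$)
$Q = -10$
$z{\left(G \right)} = 2 G^{2}$ ($z{\left(G \right)} = G 2 G = 2 G^{2}$)
$Q z{\left(7 \right)} j = - 10 \cdot 2 \cdot 7^{2} \cdot 36 = - 10 \cdot 2 \cdot 49 \cdot 36 = \left(-10\right) 98 \cdot 36 = \left(-980\right) 36 = -35280$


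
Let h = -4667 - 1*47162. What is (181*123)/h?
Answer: -22263/51829 ≈ -0.42955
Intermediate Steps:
h = -51829 (h = -4667 - 47162 = -51829)
(181*123)/h = (181*123)/(-51829) = 22263*(-1/51829) = -22263/51829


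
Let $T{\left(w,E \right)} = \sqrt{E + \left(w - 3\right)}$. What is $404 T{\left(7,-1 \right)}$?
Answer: $404 \sqrt{3} \approx 699.75$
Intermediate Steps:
$T{\left(w,E \right)} = \sqrt{-3 + E + w}$ ($T{\left(w,E \right)} = \sqrt{E + \left(w - 3\right)} = \sqrt{E + \left(-3 + w\right)} = \sqrt{-3 + E + w}$)
$404 T{\left(7,-1 \right)} = 404 \sqrt{-3 - 1 + 7} = 404 \sqrt{3}$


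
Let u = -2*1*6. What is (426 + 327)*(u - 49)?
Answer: -45933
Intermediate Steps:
u = -12 (u = -2*6 = -12)
(426 + 327)*(u - 49) = (426 + 327)*(-12 - 49) = 753*(-61) = -45933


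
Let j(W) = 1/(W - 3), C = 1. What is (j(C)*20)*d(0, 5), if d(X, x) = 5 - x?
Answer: 0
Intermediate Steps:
j(W) = 1/(-3 + W)
(j(C)*20)*d(0, 5) = (20/(-3 + 1))*(5 - 1*5) = (20/(-2))*(5 - 5) = -½*20*0 = -10*0 = 0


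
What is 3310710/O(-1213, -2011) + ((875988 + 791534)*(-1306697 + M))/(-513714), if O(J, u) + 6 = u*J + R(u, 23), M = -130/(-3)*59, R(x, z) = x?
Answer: 441701031642744812/104340707397 ≈ 4.2333e+6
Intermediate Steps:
M = 7670/3 (M = -130*(-⅓)*59 = (130/3)*59 = 7670/3 ≈ 2556.7)
O(J, u) = -6 + u + J*u (O(J, u) = -6 + (u*J + u) = -6 + (J*u + u) = -6 + (u + J*u) = -6 + u + J*u)
3310710/O(-1213, -2011) + ((875988 + 791534)*(-1306697 + M))/(-513714) = 3310710/(-6 - 2011 - 1213*(-2011)) + ((875988 + 791534)*(-1306697 + 7670/3))/(-513714) = 3310710/(-6 - 2011 + 2439343) + (1667522*(-3912421/3))*(-1/513714) = 3310710/2437326 - 6524048090762/3*(-1/513714) = 3310710*(1/2437326) + 3262024045381/770571 = 551785/406221 + 3262024045381/770571 = 441701031642744812/104340707397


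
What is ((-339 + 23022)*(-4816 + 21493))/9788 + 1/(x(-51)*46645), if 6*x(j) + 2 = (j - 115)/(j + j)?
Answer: 335256429950577/8674663940 ≈ 38648.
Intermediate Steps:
x(j) = -⅓ + (-115 + j)/(12*j) (x(j) = -⅓ + ((j - 115)/(j + j))/6 = -⅓ + ((-115 + j)/((2*j)))/6 = -⅓ + ((-115 + j)*(1/(2*j)))/6 = -⅓ + ((-115 + j)/(2*j))/6 = -⅓ + (-115 + j)/(12*j))
((-339 + 23022)*(-4816 + 21493))/9788 + 1/(x(-51)*46645) = ((-339 + 23022)*(-4816 + 21493))/9788 + 1/(((1/12)*(-115 - 3*(-51))/(-51))*46645) = (22683*16677)*(1/9788) + (1/46645)/((1/12)*(-1/51)*(-115 + 153)) = 378284391*(1/9788) + (1/46645)/((1/12)*(-1/51)*38) = 378284391/9788 + (1/46645)/(-19/306) = 378284391/9788 - 306/19*1/46645 = 378284391/9788 - 306/886255 = 335256429950577/8674663940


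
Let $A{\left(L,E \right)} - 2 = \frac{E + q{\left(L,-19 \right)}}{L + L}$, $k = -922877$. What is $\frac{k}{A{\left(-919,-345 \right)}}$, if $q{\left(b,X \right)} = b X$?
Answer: $\frac{848123963}{6720} \approx 1.2621 \cdot 10^{5}$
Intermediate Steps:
$q{\left(b,X \right)} = X b$
$A{\left(L,E \right)} = 2 + \frac{E - 19 L}{2 L}$ ($A{\left(L,E \right)} = 2 + \frac{E - 19 L}{L + L} = 2 + \frac{E - 19 L}{2 L}$)
$\frac{k}{A{\left(-919,-345 \right)}} = - \frac{922877}{\frac{1}{2} \frac{1}{-919} \left(-345 - -13785\right)} = - \frac{922877}{\frac{1}{2} \left(- \frac{1}{919}\right) \left(-345 + 13785\right)} = - \frac{922877}{\frac{1}{2} \left(- \frac{1}{919}\right) 13440} = - \frac{922877}{- \frac{6720}{919}} = \left(-922877\right) \left(- \frac{919}{6720}\right) = \frac{848123963}{6720}$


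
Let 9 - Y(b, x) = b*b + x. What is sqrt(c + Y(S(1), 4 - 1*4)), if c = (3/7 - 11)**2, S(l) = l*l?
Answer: 6*sqrt(163)/7 ≈ 10.943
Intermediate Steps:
S(l) = l**2
Y(b, x) = 9 - x - b**2 (Y(b, x) = 9 - (b*b + x) = 9 - (b**2 + x) = 9 - (x + b**2) = 9 + (-x - b**2) = 9 - x - b**2)
c = 5476/49 (c = (3*(1/7) - 11)**2 = (3/7 - 11)**2 = (-74/7)**2 = 5476/49 ≈ 111.76)
sqrt(c + Y(S(1), 4 - 1*4)) = sqrt(5476/49 + (9 - (4 - 1*4) - (1**2)**2)) = sqrt(5476/49 + (9 - (4 - 4) - 1*1**2)) = sqrt(5476/49 + (9 - 1*0 - 1*1)) = sqrt(5476/49 + (9 + 0 - 1)) = sqrt(5476/49 + 8) = sqrt(5868/49) = 6*sqrt(163)/7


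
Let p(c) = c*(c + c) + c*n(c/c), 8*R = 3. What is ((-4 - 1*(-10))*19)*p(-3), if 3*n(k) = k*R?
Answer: 8037/4 ≈ 2009.3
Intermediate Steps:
R = 3/8 (R = (1/8)*3 = 3/8 ≈ 0.37500)
n(k) = k/8 (n(k) = (k*(3/8))/3 = (3*k/8)/3 = k/8)
p(c) = 2*c**2 + c/8 (p(c) = c*(c + c) + c*((c/c)/8) = c*(2*c) + c*((1/8)*1) = 2*c**2 + c*(1/8) = 2*c**2 + c/8)
((-4 - 1*(-10))*19)*p(-3) = ((-4 - 1*(-10))*19)*((1/8)*(-3)*(1 + 16*(-3))) = ((-4 + 10)*19)*((1/8)*(-3)*(1 - 48)) = (6*19)*((1/8)*(-3)*(-47)) = 114*(141/8) = 8037/4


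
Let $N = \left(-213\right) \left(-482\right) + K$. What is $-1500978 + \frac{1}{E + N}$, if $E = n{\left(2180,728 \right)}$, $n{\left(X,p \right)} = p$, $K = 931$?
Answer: $- \frac{156589529849}{104325} \approx -1.501 \cdot 10^{6}$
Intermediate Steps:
$N = 103597$ ($N = \left(-213\right) \left(-482\right) + 931 = 102666 + 931 = 103597$)
$E = 728$
$-1500978 + \frac{1}{E + N} = -1500978 + \frac{1}{728 + 103597} = -1500978 + \frac{1}{104325} = - \frac{156589529849}{104325}$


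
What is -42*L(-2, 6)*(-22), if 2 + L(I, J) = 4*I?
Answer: -9240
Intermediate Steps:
L(I, J) = -2 + 4*I
-42*L(-2, 6)*(-22) = -42*(-2 + 4*(-2))*(-22) = -42*(-2 - 8)*(-22) = -42*(-10)*(-22) = 420*(-22) = -9240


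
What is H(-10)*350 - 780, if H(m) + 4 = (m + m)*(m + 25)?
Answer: -107180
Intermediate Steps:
H(m) = -4 + 2*m*(25 + m) (H(m) = -4 + (m + m)*(m + 25) = -4 + (2*m)*(25 + m) = -4 + 2*m*(25 + m))
H(-10)*350 - 780 = (-4 + 2*(-10)² + 50*(-10))*350 - 780 = (-4 + 2*100 - 500)*350 - 780 = (-4 + 200 - 500)*350 - 780 = -304*350 - 780 = -106400 - 780 = -107180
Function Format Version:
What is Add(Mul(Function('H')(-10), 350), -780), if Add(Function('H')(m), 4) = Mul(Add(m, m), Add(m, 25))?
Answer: -107180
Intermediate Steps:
Function('H')(m) = Add(-4, Mul(2, m, Add(25, m))) (Function('H')(m) = Add(-4, Mul(Add(m, m), Add(m, 25))) = Add(-4, Mul(Mul(2, m), Add(25, m))) = Add(-4, Mul(2, m, Add(25, m))))
Add(Mul(Function('H')(-10), 350), -780) = Add(Mul(Add(-4, Mul(2, Pow(-10, 2)), Mul(50, -10)), 350), -780) = Add(Mul(Add(-4, Mul(2, 100), -500), 350), -780) = Add(Mul(Add(-4, 200, -500), 350), -780) = Add(Mul(-304, 350), -780) = Add(-106400, -780) = -107180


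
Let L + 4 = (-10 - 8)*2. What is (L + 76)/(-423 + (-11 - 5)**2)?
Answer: -36/167 ≈ -0.21557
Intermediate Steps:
L = -40 (L = -4 + (-10 - 8)*2 = -4 - 18*2 = -4 - 36 = -40)
(L + 76)/(-423 + (-11 - 5)**2) = (-40 + 76)/(-423 + (-11 - 5)**2) = 36/(-423 + (-16)**2) = 36/(-423 + 256) = 36/(-167) = 36*(-1/167) = -36/167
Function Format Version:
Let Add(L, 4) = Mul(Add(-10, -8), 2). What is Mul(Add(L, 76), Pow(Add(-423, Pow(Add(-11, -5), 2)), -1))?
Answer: Rational(-36, 167) ≈ -0.21557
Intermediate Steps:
L = -40 (L = Add(-4, Mul(Add(-10, -8), 2)) = Add(-4, Mul(-18, 2)) = Add(-4, -36) = -40)
Mul(Add(L, 76), Pow(Add(-423, Pow(Add(-11, -5), 2)), -1)) = Mul(Add(-40, 76), Pow(Add(-423, Pow(Add(-11, -5), 2)), -1)) = Mul(36, Pow(Add(-423, Pow(-16, 2)), -1)) = Mul(36, Pow(Add(-423, 256), -1)) = Mul(36, Pow(-167, -1)) = Mul(36, Rational(-1, 167)) = Rational(-36, 167)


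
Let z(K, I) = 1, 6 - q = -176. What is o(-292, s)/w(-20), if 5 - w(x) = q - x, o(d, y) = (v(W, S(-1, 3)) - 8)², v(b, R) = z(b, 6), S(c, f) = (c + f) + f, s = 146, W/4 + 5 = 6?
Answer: -49/197 ≈ -0.24873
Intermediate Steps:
W = 4 (W = -20 + 4*6 = -20 + 24 = 4)
q = 182 (q = 6 - 1*(-176) = 6 + 176 = 182)
S(c, f) = c + 2*f
v(b, R) = 1
o(d, y) = 49 (o(d, y) = (1 - 8)² = (-7)² = 49)
w(x) = -177 + x (w(x) = 5 - (182 - x) = 5 + (-182 + x) = -177 + x)
o(-292, s)/w(-20) = 49/(-177 - 20) = 49/(-197) = 49*(-1/197) = -49/197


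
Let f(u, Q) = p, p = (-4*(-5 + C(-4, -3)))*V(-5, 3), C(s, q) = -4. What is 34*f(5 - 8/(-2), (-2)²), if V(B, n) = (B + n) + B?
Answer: -8568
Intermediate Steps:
V(B, n) = n + 2*B
p = -252 (p = (-4*(-5 - 4))*(3 + 2*(-5)) = (-4*(-9))*(3 - 10) = 36*(-7) = -252)
f(u, Q) = -252
34*f(5 - 8/(-2), (-2)²) = 34*(-252) = -8568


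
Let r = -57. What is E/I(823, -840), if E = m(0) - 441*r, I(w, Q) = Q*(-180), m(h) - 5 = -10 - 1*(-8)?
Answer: 419/2520 ≈ 0.16627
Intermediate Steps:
m(h) = 3 (m(h) = 5 + (-10 - 1*(-8)) = 5 + (-10 + 8) = 5 - 2 = 3)
I(w, Q) = -180*Q
E = 25140 (E = 3 - 441*(-57) = 3 + 25137 = 25140)
E/I(823, -840) = 25140/((-180*(-840))) = 25140/151200 = 25140*(1/151200) = 419/2520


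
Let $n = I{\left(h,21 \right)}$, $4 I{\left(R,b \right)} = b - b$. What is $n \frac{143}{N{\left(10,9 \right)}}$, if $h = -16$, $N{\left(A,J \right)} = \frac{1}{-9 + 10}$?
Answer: $0$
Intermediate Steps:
$N{\left(A,J \right)} = 1$ ($N{\left(A,J \right)} = 1^{-1} = 1$)
$I{\left(R,b \right)} = 0$ ($I{\left(R,b \right)} = \frac{b - b}{4} = \frac{1}{4} \cdot 0 = 0$)
$n = 0$
$n \frac{143}{N{\left(10,9 \right)}} = 0 \cdot \frac{143}{1} = 0 \cdot 143 \cdot 1 = 0 \cdot 143 = 0$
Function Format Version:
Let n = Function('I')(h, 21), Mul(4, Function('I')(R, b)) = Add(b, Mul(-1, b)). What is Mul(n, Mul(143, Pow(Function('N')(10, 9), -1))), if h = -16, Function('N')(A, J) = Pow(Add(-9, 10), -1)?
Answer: 0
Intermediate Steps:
Function('N')(A, J) = 1 (Function('N')(A, J) = Pow(1, -1) = 1)
Function('I')(R, b) = 0 (Function('I')(R, b) = Mul(Rational(1, 4), Add(b, Mul(-1, b))) = Mul(Rational(1, 4), 0) = 0)
n = 0
Mul(n, Mul(143, Pow(Function('N')(10, 9), -1))) = Mul(0, Mul(143, Pow(1, -1))) = Mul(0, Mul(143, 1)) = Mul(0, 143) = 0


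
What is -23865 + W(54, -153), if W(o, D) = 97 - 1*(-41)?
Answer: -23727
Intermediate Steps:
W(o, D) = 138 (W(o, D) = 97 + 41 = 138)
-23865 + W(54, -153) = -23865 + 138 = -23727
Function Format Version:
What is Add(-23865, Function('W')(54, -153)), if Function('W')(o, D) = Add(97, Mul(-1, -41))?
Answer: -23727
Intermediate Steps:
Function('W')(o, D) = 138 (Function('W')(o, D) = Add(97, 41) = 138)
Add(-23865, Function('W')(54, -153)) = Add(-23865, 138) = -23727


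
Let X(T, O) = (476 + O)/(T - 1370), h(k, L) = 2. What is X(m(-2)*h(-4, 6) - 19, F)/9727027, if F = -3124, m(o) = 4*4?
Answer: 2648/13199575639 ≈ 2.0061e-7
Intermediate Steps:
m(o) = 16
X(T, O) = (476 + O)/(-1370 + T)
X(m(-2)*h(-4, 6) - 19, F)/9727027 = ((476 - 3124)/(-1370 + (16*2 - 19)))/9727027 = (-2648/(-1370 + (32 - 19)))*(1/9727027) = (-2648/(-1370 + 13))*(1/9727027) = (-2648/(-1357))*(1/9727027) = -1/1357*(-2648)*(1/9727027) = (2648/1357)*(1/9727027) = 2648/13199575639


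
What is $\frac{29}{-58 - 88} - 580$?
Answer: $- \frac{84709}{146} \approx -580.2$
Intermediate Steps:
$\frac{29}{-58 - 88} - 580 = \frac{29}{-146} - 580 = 29 \left(- \frac{1}{146}\right) - 580 = - \frac{29}{146} - 580 = - \frac{84709}{146}$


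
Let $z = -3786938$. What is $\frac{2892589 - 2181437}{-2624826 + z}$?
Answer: $- \frac{177788}{1602941} \approx -0.11091$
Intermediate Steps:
$\frac{2892589 - 2181437}{-2624826 + z} = \frac{2892589 - 2181437}{-2624826 - 3786938} = \frac{2892589 + \left(-2361722 + 180285\right)}{-6411764} = \left(2892589 - 2181437\right) \left(- \frac{1}{6411764}\right) = 711152 \left(- \frac{1}{6411764}\right) = - \frac{177788}{1602941}$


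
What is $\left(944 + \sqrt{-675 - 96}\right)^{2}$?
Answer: $\left(944 + i \sqrt{771}\right)^{2} \approx 8.9037 \cdot 10^{5} + 52424.0 i$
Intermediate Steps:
$\left(944 + \sqrt{-675 - 96}\right)^{2} = \left(944 + \sqrt{-771}\right)^{2} = \left(944 + i \sqrt{771}\right)^{2}$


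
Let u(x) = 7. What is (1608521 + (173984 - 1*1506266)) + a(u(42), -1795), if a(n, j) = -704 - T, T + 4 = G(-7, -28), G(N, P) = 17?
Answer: 275522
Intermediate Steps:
T = 13 (T = -4 + 17 = 13)
a(n, j) = -717 (a(n, j) = -704 - 1*13 = -704 - 13 = -717)
(1608521 + (173984 - 1*1506266)) + a(u(42), -1795) = (1608521 + (173984 - 1*1506266)) - 717 = (1608521 + (173984 - 1506266)) - 717 = (1608521 - 1332282) - 717 = 276239 - 717 = 275522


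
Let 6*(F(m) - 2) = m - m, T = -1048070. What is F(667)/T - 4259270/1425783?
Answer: -2232007980233/747160194405 ≈ -2.9873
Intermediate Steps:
F(m) = 2 (F(m) = 2 + (m - m)/6 = 2 + (⅙)*0 = 2 + 0 = 2)
F(667)/T - 4259270/1425783 = 2/(-1048070) - 4259270/1425783 = 2*(-1/1048070) - 4259270*1/1425783 = -1/524035 - 4259270/1425783 = -2232007980233/747160194405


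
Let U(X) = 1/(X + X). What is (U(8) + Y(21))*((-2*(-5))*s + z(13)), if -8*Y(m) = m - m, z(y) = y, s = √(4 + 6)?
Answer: 13/16 + 5*√10/8 ≈ 2.7889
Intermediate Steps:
s = √10 ≈ 3.1623
Y(m) = 0 (Y(m) = -(m - m)/8 = -⅛*0 = 0)
U(X) = 1/(2*X)
(U(8) + Y(21))*((-2*(-5))*s + z(13)) = ((½)/8 + 0)*((-2*(-5))*√10 + 13) = ((½)*(⅛) + 0)*(10*√10 + 13) = (1/16 + 0)*(13 + 10*√10) = (13 + 10*√10)/16 = 13/16 + 5*√10/8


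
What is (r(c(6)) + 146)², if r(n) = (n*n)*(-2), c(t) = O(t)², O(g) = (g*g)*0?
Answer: 21316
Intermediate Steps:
O(g) = 0 (O(g) = g²*0 = 0)
c(t) = 0 (c(t) = 0² = 0)
r(n) = -2*n² (r(n) = n²*(-2) = -2*n²)
(r(c(6)) + 146)² = (-2*0² + 146)² = (-2*0 + 146)² = (0 + 146)² = 146² = 21316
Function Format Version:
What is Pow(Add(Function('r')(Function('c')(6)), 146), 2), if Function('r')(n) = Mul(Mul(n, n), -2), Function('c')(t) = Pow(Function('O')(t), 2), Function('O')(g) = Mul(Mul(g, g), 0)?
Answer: 21316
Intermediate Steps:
Function('O')(g) = 0 (Function('O')(g) = Mul(Pow(g, 2), 0) = 0)
Function('c')(t) = 0 (Function('c')(t) = Pow(0, 2) = 0)
Function('r')(n) = Mul(-2, Pow(n, 2)) (Function('r')(n) = Mul(Pow(n, 2), -2) = Mul(-2, Pow(n, 2)))
Pow(Add(Function('r')(Function('c')(6)), 146), 2) = Pow(Add(Mul(-2, Pow(0, 2)), 146), 2) = Pow(Add(Mul(-2, 0), 146), 2) = Pow(Add(0, 146), 2) = Pow(146, 2) = 21316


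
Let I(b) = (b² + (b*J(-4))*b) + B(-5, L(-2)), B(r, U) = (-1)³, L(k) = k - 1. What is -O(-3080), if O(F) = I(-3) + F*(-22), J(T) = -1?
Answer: -67759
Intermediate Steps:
L(k) = -1 + k
B(r, U) = -1
I(b) = -1 (I(b) = (b² + (b*(-1))*b) - 1 = (b² + (-b)*b) - 1 = (b² - b²) - 1 = 0 - 1 = -1)
O(F) = -1 - 22*F (O(F) = -1 + F*(-22) = -1 - 22*F)
-O(-3080) = -(-1 - 22*(-3080)) = -(-1 + 67760) = -1*67759 = -67759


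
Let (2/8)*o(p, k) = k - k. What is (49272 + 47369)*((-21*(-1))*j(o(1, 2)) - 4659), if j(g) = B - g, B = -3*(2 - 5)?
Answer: -431985270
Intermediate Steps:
o(p, k) = 0 (o(p, k) = 4*(k - k) = 4*0 = 0)
B = 9 (B = -3*(-3) = 9)
j(g) = 9 - g
(49272 + 47369)*((-21*(-1))*j(o(1, 2)) - 4659) = (49272 + 47369)*((-21*(-1))*(9 - 1*0) - 4659) = 96641*(21*(9 + 0) - 4659) = 96641*(21*9 - 4659) = 96641*(189 - 4659) = 96641*(-4470) = -431985270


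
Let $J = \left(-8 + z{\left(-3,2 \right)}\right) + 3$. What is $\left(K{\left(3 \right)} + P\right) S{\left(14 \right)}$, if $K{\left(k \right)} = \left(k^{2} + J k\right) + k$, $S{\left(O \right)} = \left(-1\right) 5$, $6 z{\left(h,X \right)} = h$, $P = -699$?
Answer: $\frac{7035}{2} \approx 3517.5$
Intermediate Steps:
$z{\left(h,X \right)} = \frac{h}{6}$
$J = - \frac{11}{2}$ ($J = \left(-8 + \frac{1}{6} \left(-3\right)\right) + 3 = \left(-8 - \frac{1}{2}\right) + 3 = - \frac{17}{2} + 3 = - \frac{11}{2} \approx -5.5$)
$S{\left(O \right)} = -5$
$K{\left(k \right)} = k^{2} - \frac{9 k}{2}$ ($K{\left(k \right)} = \left(k^{2} - \frac{11 k}{2}\right) + k = k^{2} - \frac{9 k}{2}$)
$\left(K{\left(3 \right)} + P\right) S{\left(14 \right)} = \left(\frac{1}{2} \cdot 3 \left(-9 + 2 \cdot 3\right) - 699\right) \left(-5\right) = \left(\frac{1}{2} \cdot 3 \left(-9 + 6\right) - 699\right) \left(-5\right) = \left(\frac{1}{2} \cdot 3 \left(-3\right) - 699\right) \left(-5\right) = \left(- \frac{9}{2} - 699\right) \left(-5\right) = \left(- \frac{1407}{2}\right) \left(-5\right) = \frac{7035}{2}$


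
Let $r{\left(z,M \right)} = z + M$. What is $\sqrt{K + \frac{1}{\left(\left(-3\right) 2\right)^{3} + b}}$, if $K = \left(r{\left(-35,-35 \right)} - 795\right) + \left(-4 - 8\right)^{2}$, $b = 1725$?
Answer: $\frac{2 i \sqrt{410443473}}{1509} \approx 26.851 i$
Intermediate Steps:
$r{\left(z,M \right)} = M + z$
$K = -721$ ($K = \left(\left(-35 - 35\right) - 795\right) + \left(-4 - 8\right)^{2} = \left(-70 - 795\right) + \left(-12\right)^{2} = -865 + 144 = -721$)
$\sqrt{K + \frac{1}{\left(\left(-3\right) 2\right)^{3} + b}} = \sqrt{-721 + \frac{1}{\left(\left(-3\right) 2\right)^{3} + 1725}} = \sqrt{-721 + \frac{1}{\left(-6\right)^{3} + 1725}} = \sqrt{-721 + \frac{1}{-216 + 1725}} = \sqrt{-721 + \frac{1}{1509}} = \sqrt{- \frac{1087988}{1509}} = \frac{2 i \sqrt{410443473}}{1509}$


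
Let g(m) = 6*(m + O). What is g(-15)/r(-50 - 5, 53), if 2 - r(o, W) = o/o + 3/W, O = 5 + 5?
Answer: -159/5 ≈ -31.800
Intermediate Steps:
O = 10
r(o, W) = 1 - 3/W (r(o, W) = 2 - (o/o + 3/W) = 2 - (1 + 3/W) = 2 + (-1 - 3/W) = 1 - 3/W)
g(m) = 60 + 6*m (g(m) = 6*(m + 10) = 6*(10 + m) = 60 + 6*m)
g(-15)/r(-50 - 5, 53) = (60 + 6*(-15))/(((-3 + 53)/53)) = (60 - 90)/(((1/53)*50)) = -30/50/53 = -30*53/50 = -159/5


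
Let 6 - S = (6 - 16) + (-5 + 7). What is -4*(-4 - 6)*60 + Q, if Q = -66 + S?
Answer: 2348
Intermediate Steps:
S = 14 (S = 6 - ((6 - 16) + (-5 + 7)) = 6 - (-10 + 2) = 6 - 1*(-8) = 6 + 8 = 14)
Q = -52 (Q = -66 + 14 = -52)
-4*(-4 - 6)*60 + Q = -4*(-4 - 6)*60 - 52 = -4*(-10)*60 - 52 = 40*60 - 52 = 2400 - 52 = 2348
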